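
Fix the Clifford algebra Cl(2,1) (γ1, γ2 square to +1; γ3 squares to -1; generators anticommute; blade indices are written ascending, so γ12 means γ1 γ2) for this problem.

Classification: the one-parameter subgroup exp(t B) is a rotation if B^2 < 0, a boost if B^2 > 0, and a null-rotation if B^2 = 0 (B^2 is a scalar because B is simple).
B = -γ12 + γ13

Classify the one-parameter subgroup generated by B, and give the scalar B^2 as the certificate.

B^2 term by term: the squares give (-1)^2*(γ12)^2 + (1)^2*(γ13)^2 = 1*(-1) + 1*(+1) = 0 (each basis 2-blade squares to minus the product of its generators' squares); cross terms between blades sharing an index anticommute and cancel. So B^2 = 0.
Answer: null-rotation, certificate B^2 = 0. Why this suffices: the scalar 0 survives any versor conjugation, so its sign alone determines the class however B is presented.


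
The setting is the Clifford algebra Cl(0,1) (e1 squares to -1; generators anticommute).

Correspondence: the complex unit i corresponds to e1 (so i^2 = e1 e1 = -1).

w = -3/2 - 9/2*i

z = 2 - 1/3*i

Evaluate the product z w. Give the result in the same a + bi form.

In blades: z = 2 - 1/3*e1, w = -3/2 - 9/2*e1.
Distribute z over w term by term (generator squares from the signature, products reordered to ascending indices): (2)*w = -3 - 9*e1; (-1/3*e1)*w = -3/2 + 1/2*e1.
Sum: -9/2 - 17/2*e1; translating back through the correspondence:
Answer: -9/2 - 17/2*i


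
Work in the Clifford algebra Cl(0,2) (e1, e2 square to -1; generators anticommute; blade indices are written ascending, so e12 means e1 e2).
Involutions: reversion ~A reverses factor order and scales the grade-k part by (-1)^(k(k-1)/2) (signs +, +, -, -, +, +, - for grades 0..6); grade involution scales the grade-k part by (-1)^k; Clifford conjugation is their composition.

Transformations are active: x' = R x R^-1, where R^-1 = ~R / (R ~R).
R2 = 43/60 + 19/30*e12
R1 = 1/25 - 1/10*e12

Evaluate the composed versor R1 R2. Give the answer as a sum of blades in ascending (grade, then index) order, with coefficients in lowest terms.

Distribute over the terms of R1 (each basis-blade product reordered to ascending indices, repeated generators contracted through their squares):
(1/25) R2 = 43/1500 + 19/750*e12
(-1/10*e12) R2 = 19/300 - 43/600*e12
Summing the partial products and collecting blades:
Answer: 23/250 - 139/3000*e12


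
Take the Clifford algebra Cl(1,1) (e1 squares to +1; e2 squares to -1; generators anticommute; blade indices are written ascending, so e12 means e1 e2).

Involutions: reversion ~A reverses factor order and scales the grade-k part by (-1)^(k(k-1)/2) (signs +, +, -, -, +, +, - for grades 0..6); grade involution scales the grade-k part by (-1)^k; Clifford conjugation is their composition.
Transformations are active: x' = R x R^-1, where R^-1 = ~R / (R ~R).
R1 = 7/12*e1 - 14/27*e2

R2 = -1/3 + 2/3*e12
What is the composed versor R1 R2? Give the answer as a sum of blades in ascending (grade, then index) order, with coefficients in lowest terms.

Distribute over the terms of R1 (each basis-blade product reordered to ascending indices, repeated generators contracted through their squares):
(7/12*e1) R2 = -7/36*e1 + 7/18*e2
(-14/27*e2) R2 = -28/81*e1 + 14/81*e2
Summing the partial products and collecting blades:
Answer: -175/324*e1 + 91/162*e2


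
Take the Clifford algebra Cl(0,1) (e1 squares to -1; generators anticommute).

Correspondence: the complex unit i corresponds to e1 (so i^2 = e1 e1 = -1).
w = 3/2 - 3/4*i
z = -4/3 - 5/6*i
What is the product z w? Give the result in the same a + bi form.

In blades: z = -4/3 - 5/6*e1, w = 3/2 - 3/4*e1.
Distribute z over w term by term (generator squares from the signature, products reordered to ascending indices): (-4/3)*w = -2 + e1; (-5/6*e1)*w = -5/8 - 5/4*e1.
Sum: -21/8 - 1/4*e1; translating back through the correspondence:
Answer: -21/8 - 1/4*i


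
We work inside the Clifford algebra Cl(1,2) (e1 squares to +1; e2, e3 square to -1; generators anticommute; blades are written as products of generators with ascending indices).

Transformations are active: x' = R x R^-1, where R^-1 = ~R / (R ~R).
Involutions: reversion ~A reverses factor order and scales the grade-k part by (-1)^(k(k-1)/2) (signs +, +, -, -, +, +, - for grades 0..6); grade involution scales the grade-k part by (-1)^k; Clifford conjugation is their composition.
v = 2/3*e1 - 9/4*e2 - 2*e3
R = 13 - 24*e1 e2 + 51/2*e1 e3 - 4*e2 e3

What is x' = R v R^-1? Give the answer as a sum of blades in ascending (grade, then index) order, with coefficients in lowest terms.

~R = 13 + 24*e1 e2 - 51/2*e1 e3 + 4*e2 e3, and R ~R = -4165/4, so R^-1 = ~R / (-4165/4).
R v = 17/3*e1 - 85/4*e2 - 34*e3 + 2465/24*e1 e2 e3
Answer: -2/105*e1 - 9/4*e2 - 66/35*e3


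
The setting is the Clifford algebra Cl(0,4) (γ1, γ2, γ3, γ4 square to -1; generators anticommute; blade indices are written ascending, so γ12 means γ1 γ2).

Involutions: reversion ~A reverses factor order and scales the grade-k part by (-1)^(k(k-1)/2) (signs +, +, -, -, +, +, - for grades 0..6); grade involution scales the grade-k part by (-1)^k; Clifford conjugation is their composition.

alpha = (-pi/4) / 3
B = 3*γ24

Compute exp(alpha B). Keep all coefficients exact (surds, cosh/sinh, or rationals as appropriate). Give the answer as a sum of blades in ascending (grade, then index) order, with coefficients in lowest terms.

B^2 = (3)^2*(γ24)^2 = 9*(-1) = -9 (a basis 2-blade squares to minus the product of its generators' squares).
B^2 = -9 — circular case — the even/odd split gives cos and sin: l = 3, alpha*l = -pi/4, so exp(alpha B) = cos(-pi/4) + (sin(-pi/4)/3)*B = sqrt(2)/2 + (-sqrt(2)/6)*B.
Answer: sqrt(2)/2 - sqrt(2)/2*γ24


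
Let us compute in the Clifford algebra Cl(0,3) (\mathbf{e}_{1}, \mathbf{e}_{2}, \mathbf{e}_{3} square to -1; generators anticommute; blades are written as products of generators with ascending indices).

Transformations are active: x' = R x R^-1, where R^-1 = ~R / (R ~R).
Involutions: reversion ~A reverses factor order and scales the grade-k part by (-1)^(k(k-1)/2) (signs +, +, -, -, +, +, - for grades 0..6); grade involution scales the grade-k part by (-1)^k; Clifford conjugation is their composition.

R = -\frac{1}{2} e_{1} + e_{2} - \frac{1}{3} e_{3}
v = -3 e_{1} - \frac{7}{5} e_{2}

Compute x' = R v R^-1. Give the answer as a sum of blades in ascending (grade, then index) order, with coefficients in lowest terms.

~R = -\frac{1}{2} e_{1} + e_{2} - \frac{1}{3} e_{3}, and R ~R = -\frac{49}{36}, so R^-1 = ~R / (-\frac{49}{36}).
R v = -\frac{1}{10} + \frac{37}{10} e_{1} e_{2} - e_{1} e_{3} - \frac{7}{15} e_{2} e_{3}
Answer: \frac{717}{245} e_{1} + \frac{379}{245} e_{2} - \frac{12}{245} e_{3}


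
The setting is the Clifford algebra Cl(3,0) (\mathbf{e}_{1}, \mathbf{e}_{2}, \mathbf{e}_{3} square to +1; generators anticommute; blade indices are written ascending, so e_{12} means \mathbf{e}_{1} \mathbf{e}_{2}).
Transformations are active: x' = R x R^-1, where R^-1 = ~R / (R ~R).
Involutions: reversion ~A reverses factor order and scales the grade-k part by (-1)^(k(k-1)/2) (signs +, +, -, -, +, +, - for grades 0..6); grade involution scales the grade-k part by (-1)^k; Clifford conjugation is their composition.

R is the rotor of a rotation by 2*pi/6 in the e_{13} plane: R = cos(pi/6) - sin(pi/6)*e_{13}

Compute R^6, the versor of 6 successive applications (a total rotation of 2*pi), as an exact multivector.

Rotor phase runs at HALF the rotation angle; powers of one rotor simply add phase, so after 6 steps in e_{13} the phase is 6*pi/6 = \pi and R^6 = cos(\pi) - sin(\pi)*e_{13}.
cos(\pi) = -1 and sin(\pi) = 0, so R^6 = -1. The total rotation 2*pi is 1 full turn, so every vector returns to itself, yet the rotor is -1, on the OTHER sheet of the double cover (an odd number of 2*pi turns).
Answer: -1


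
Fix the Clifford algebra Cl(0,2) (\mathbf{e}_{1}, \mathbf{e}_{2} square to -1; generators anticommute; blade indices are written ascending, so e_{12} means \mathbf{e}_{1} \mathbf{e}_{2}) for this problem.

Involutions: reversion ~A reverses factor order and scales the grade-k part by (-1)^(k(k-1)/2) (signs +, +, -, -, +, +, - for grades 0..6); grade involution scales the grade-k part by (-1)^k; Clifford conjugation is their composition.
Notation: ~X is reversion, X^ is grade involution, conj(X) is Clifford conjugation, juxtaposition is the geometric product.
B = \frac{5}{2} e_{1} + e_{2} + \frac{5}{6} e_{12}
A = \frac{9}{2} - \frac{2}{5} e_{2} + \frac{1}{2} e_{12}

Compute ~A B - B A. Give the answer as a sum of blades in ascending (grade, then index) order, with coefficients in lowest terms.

first term: \frac{49}{60} + \frac{137}{12} e_{1} + \frac{13}{4} e_{2} + \frac{19}{4} e_{12}
second term: -\frac{1}{60} + \frac{145}{12} e_{1} + \frac{13}{4} e_{2} + \frac{11}{4} e_{12}
Answer: \frac{5}{6} - \frac{2}{3} e_{1} + 2 e_{12}


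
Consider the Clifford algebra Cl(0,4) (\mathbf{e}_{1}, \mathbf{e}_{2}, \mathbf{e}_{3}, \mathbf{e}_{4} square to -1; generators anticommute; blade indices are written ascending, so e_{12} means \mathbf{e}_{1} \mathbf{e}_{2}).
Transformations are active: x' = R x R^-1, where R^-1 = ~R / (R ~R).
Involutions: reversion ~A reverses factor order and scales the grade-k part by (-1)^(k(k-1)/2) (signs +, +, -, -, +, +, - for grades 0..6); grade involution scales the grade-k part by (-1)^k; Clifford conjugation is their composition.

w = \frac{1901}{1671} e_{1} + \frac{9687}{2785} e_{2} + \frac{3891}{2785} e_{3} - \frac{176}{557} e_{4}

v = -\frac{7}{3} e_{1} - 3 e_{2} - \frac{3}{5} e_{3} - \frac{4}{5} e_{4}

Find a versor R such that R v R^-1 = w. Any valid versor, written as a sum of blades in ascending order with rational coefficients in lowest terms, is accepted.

The midline construction: v and w both square to -\frac{139}{9}, so reflecting in their sum -\frac{666}{557} e_{1} + \frac{1332}{2785} e_{2} + \frac{444}{557} e_{3} - \frac{3108}{2785} e_{4} exchanges them.
Answer: -\frac{666}{557} e_{1} + \frac{1332}{2785} e_{2} + \frac{444}{557} e_{3} - \frac{3108}{2785} e_{4}


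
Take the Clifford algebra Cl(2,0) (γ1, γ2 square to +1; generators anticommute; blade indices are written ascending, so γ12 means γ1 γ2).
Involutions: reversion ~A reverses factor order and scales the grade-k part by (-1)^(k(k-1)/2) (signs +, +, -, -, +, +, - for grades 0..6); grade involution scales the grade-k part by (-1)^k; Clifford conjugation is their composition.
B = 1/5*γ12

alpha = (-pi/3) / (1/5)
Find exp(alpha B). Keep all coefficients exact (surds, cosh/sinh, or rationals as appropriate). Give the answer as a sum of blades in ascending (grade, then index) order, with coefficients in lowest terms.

B^2 = (1/5)^2*(γ12)^2 = 1/25*(-1) = -1/25 (a basis 2-blade squares to minus the product of its generators' squares).
B^2 = -1/25 — a negative square means the series sums to a rotation: l = 1/5, alpha*l = -pi/3, so exp(alpha B) = cos(-pi/3) + (sin(-pi/3)/(1/5))*B = 1/2 + (-5*sqrt(3)/2)*B.
Answer: 1/2 - sqrt(3)/2*γ12


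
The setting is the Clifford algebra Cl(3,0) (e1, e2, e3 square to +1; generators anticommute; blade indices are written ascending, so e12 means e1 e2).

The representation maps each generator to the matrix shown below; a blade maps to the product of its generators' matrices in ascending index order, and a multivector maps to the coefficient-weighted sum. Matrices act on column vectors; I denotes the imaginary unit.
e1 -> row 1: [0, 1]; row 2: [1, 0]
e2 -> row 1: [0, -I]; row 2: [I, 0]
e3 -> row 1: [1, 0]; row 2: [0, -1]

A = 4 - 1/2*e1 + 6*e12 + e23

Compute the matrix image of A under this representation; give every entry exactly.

Bivector images (products of the table entries): rho(e12) = rho(e1)rho(e2) = row 1: [I, 0]; row 2: [0, -I]; rho(e23) = rho(e2)rho(e3) = row 1: [0, I]; row 2: [I, 0].
M = (4)*1 + (-1/2)*rho(e1) + (6)*rho(e12) + (1)*rho(e23), summed entrywise (1 is the identity matrix):
Answer: row 1: [4 + 6*I, -1/2 + I]; row 2: [-1/2 + I, 4 - 6*I]


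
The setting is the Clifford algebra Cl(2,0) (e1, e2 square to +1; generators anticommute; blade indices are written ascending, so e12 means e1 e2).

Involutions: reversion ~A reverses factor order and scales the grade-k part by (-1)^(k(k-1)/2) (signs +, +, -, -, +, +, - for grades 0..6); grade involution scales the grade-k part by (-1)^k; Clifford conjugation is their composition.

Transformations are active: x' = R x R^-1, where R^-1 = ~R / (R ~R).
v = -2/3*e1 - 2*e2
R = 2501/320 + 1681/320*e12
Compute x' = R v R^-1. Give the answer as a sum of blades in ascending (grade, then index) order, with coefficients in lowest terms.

~R = 2501/320 - 1681/320*e12, and R ~R = 4540381/51200, so R^-1 = ~R / (4540381/51200).
R v = -943/60*e1 - 2911/240*e2
Answer: -5682/2701*e1 - 1118/8103*e2


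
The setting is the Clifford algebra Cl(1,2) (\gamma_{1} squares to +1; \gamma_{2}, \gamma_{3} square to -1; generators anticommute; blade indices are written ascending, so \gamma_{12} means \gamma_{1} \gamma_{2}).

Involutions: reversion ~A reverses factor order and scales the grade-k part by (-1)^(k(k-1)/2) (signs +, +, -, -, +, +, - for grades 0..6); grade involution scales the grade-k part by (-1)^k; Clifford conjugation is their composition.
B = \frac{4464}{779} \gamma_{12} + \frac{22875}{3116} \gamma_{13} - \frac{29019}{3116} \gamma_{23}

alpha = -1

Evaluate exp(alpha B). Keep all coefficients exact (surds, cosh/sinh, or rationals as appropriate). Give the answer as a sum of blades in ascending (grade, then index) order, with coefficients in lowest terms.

B^2 term by term: the squares give (\frac{4464}{779})^2*(\gamma_{12})^2 + (\frac{22875}{3116})^2*(\gamma_{13})^2 + (-\frac{29019}{3116})^2*(\gamma_{23})^2 = \frac{19927296}{606841}*(+1) + \frac{523265625}{9709456}*(+1) + \frac{842102361}{9709456}*(-1) = 0 (each basis 2-blade squares to minus the product of its generators' squares); cross terms between blades sharing an index anticommute and cancel. So B^2 = 0.
B^2 = 0, so the series truncates immediately: exp(alpha B) = 1 + alpha B (parabolic case).
Answer: 1 - \frac{4464}{779} \gamma_{12} - \frac{22875}{3116} \gamma_{13} + \frac{29019}{3116} \gamma_{23}


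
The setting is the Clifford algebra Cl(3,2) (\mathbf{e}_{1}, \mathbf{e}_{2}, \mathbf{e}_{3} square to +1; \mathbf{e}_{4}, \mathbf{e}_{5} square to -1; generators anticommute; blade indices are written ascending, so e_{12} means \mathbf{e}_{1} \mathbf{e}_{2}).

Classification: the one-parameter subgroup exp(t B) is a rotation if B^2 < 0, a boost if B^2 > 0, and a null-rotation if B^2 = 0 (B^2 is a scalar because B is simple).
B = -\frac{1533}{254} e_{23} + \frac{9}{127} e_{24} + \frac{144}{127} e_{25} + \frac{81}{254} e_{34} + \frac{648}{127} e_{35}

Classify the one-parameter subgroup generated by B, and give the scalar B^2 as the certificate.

B^2 term by term: the squares give (-\frac{1533}{254})^2*(e_{23})^2 + (\frac{9}{127})^2*(e_{24})^2 + (\frac{144}{127})^2*(e_{25})^2 + (\frac{81}{254})^2*(e_{34})^2 + (\frac{648}{127})^2*(e_{35})^2 = \frac{2350089}{64516}*(-1) + \frac{81}{16129}*(+1) + \frac{20736}{16129}*(+1) + \frac{6561}{64516}*(+1) + \frac{419904}{16129}*(+1) = -9 (each basis 2-blade squares to minus the product of its generators' squares); cross terms between blades sharing an index anticommute and cancel; the commuting (index-disjoint) pairs give grade-4 terms 2*c*c'*(blade product), which cancel blade by blade — e_{2345}: -\frac{11664}{16129} + \frac{11664}{16129} = 0 — confirming B is simple. So B^2 = -9.
Answer: rotation, certificate B^2 = -9. Check the certificate: B^2 = -9, and that sign is decisive whatever form B takes.


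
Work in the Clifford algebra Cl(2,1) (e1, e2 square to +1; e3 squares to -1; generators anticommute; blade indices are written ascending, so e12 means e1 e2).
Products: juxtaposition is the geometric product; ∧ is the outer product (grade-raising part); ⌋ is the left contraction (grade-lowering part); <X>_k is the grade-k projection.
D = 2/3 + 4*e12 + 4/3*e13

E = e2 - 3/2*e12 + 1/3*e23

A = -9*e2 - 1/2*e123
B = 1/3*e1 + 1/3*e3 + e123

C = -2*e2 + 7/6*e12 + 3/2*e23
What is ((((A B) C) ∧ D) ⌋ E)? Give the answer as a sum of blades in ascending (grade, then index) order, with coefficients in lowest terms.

step 1: -1/2 + 19/6*e12 + 9*e13 - 19/6*e23
step 2: -76/9 - 19/3*e1 + e2 - 19/3*e3 + 155/12*e12 + 76/9*e13 + 39/4*e23 + 18*e123
step 3: -152/27 - 38/9*e1 + 2/3*e2 - 38/9*e3 - 151/6*e12 - 152/27*e13 + 13/2*e23 - 44/3*e123
step 4: -419/12 + e1 - 19/27*e2 + 2/9*e3 + 76/9*e12 - 152/81*e23
Answer: -419/12 + e1 - 19/27*e2 + 2/9*e3 + 76/9*e12 - 152/81*e23


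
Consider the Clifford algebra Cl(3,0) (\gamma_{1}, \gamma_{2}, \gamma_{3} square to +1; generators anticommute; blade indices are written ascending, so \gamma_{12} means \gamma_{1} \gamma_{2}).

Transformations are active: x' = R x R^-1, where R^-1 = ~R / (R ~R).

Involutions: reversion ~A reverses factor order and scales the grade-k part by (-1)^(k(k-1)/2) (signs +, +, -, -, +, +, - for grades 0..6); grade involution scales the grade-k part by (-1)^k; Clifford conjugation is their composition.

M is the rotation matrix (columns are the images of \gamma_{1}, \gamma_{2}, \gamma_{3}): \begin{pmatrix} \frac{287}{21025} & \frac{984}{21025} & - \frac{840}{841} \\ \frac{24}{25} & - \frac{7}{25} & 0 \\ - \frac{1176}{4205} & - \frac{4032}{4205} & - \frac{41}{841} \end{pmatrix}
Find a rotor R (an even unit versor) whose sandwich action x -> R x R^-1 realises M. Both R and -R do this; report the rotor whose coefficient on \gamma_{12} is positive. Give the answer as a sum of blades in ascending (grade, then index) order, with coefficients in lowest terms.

Method: write R = a + b12*\gamma_{12} + b13*\gamma_{13} + b23*\gamma_{23} with a^2 + b12^2 + b13^2 + b23^2 = 1 (so R^-1 = ~R). Expanding the columns R e_j ~R gives tr M = 4a^2 - 1 and, from the antisymmetric part, M21 - M12 = -4a*b12, M13 - M31 = 4a*b13, M32 - M23 = -4a*b23.
Here tr M = -\frac{265}{841}, so a^2 = (1 + tr M)/4 = \frac{144}{841} and a = ±\frac{12}{29}. Taking a = \frac{12}{29}: M21 - M12 = \frac{768}{841}, M13 - M31 = -\frac{3024}{4205}, M32 - M23 = -\frac{4032}{4205}, giving b12 = -\frac{16}{29}, b13 = -\frac{63}{145}, b23 = \frac{84}{145}, i.e. R = \frac{12}{29} - \frac{16}{29} \gamma_{12} - \frac{63}{145} \gamma_{13} + \frac{84}{145} \gamma_{23}.
Its \gamma_{12} coefficient is negative, so report the other preimage -R.
Answer: -\frac{12}{29} + \frac{16}{29} \gamma_{12} + \frac{63}{145} \gamma_{13} - \frac{84}{145} \gamma_{23}. Sheet selection: the two-to-one cover makes ±R indistinguishable at the matrix level (trace -\frac{265}{841}), so uniqueness comes from the required sign on \gamma_{12}.


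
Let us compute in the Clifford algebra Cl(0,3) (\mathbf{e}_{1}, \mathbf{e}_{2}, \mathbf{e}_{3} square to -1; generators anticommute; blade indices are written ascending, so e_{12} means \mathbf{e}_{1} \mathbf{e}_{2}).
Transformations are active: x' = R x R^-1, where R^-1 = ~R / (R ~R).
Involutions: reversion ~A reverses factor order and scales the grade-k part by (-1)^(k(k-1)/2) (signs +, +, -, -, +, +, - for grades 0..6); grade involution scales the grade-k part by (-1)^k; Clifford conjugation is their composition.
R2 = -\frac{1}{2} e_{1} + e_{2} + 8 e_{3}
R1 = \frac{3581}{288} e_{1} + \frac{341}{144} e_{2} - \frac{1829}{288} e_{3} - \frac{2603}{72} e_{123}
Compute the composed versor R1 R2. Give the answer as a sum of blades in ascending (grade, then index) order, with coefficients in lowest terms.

Distribute over the terms of R2 (each basis-blade product reordered to ascending indices, repeated generators contracted through their squares):
R1 (-\frac{1}{2} e_{1}) = \frac{3581}{576} + \frac{341}{288} e_{12} - \frac{1829}{576} e_{13} - \frac{2603}{144} e_{23}
R1 (e_{2}) = -\frac{341}{144} + \frac{3581}{288} e_{12} - \frac{2603}{72} e_{13} + \frac{1829}{288} e_{23}
R1 (8 e_{3}) = \frac{1829}{36} + \frac{2603}{9} e_{12} + \frac{3581}{36} e_{13} + \frac{341}{18} e_{23}
Summing the partial products and collecting blades:
Answer: \frac{31481}{576} + \frac{43609}{144} e_{12} + \frac{34643}{576} e_{13} + \frac{231}{32} e_{23}


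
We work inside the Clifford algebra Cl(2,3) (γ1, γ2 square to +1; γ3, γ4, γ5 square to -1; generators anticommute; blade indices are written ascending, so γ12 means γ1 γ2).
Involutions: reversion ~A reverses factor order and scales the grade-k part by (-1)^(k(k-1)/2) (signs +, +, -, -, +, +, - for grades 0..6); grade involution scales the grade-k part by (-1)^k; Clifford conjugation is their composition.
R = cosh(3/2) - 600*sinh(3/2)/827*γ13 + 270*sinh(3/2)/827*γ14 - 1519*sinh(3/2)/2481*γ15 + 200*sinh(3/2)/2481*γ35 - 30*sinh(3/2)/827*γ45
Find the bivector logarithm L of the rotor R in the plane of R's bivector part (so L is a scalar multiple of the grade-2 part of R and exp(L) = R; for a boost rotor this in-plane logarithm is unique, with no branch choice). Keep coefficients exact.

The scalar part of R is cosh(3/2), giving the rapidity magnitude (cosh is even); the bivector part supplies orientation, its quotient by sinh of the rapidity is the plane, and L = rapidity * plane — unique in that plane, since flipping both signs leaves L unchanged.
Concretely: cosh(rapidity) = cosh(3/2) gives rapidity = ±3/2, and since rapidity/sinh(rapidity) is even the sign is immaterial: L = (rapidity/sinh(rapidity)) * <R>_2 = (3/(2*sinh(3/2))) * <R>_2.
Answer: -900/827*γ13 + 405/827*γ14 - 1519/1654*γ15 + 100/827*γ35 - 45/827*γ45


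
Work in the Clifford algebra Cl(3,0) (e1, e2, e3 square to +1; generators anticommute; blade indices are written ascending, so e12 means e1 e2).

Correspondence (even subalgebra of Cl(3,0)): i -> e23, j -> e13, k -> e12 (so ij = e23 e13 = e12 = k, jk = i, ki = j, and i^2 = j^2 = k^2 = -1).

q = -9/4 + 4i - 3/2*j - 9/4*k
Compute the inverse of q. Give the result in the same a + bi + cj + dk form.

In blades: q = -9/4 - 9/4*e12 - 3/2*e13 + 4*e23.
With qbar = -9/4 + 9/4*e12 + 3/2*e13 - 4*e23 (scalar fixed, mapped units negated), q qbar = 227/8 (the sum of squared coefficients), so q^-1 = qbar / (227/8) = -18/227 + 18/227*e12 + 12/227*e13 - 32/227*e23; translating back:
Answer: -18/227 - 32/227*i + 12/227*j + 18/227*k


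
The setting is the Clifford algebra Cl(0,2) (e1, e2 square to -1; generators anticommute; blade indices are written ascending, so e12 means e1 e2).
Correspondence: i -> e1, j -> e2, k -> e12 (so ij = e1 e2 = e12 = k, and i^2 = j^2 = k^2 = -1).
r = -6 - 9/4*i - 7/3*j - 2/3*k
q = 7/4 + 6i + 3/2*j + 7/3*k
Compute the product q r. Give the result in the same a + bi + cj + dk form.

In blades: q = 7/4 + 6*e1 + 3/2*e2 + 7/3*e12, r = -6 - 9/4*e1 - 7/3*e2 - 2/3*e12.
Distribute q over r term by term (generator squares from the signature, products reordered to ascending indices): (7/4)*r = -21/2 - 63/16*e1 - 49/12*e2 - 7/6*e12; (6*e1)*r = 27/2 - 36*e1 + 4*e2 - 14*e12; (3/2*e2)*r = 7/2 - e1 - 9*e2 + 27/8*e12; (7/3*e12)*r = 14/9 + 49/9*e1 - 21/4*e2 - 14*e12.
Sum: 145/18 - 5111/144*e1 - 43/3*e2 - 619/24*e12; translating back through the correspondence:
Answer: 145/18 - 5111/144*i - 43/3*j - 619/24*k


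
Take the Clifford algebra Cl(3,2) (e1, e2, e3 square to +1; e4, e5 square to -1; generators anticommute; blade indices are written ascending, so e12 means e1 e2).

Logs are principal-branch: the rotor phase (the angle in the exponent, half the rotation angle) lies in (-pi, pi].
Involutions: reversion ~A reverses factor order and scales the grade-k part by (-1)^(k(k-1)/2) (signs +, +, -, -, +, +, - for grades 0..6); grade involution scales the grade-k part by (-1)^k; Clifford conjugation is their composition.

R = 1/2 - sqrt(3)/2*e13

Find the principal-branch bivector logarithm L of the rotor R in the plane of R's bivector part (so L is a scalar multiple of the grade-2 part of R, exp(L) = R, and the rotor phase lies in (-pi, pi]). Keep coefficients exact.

The scalar part of R is 1/2, so the principal-branch rotor phase is pinned; divide the bivector part by its sine to get the unit plane — L is the phase times that plane.
Concretely: cos(phase) = 1/2 gives phase = ±pi/3, and since phase/sin(phase) is even the sign is immaterial: L = (phase/sin(phase)) * <R>_2 = (2*sqrt(3)*pi/9) * <R>_2.
Answer: -pi/3*e13


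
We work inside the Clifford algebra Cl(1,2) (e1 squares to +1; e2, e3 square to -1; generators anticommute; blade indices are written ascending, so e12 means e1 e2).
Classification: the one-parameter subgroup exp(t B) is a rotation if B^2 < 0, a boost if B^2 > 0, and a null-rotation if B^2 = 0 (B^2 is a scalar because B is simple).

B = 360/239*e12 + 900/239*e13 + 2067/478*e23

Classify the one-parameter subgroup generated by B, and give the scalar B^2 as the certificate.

B^2 term by term: the squares give (360/239)^2*(e12)^2 + (900/239)^2*(e13)^2 + (2067/478)^2*(e23)^2 = 129600/57121*(+1) + 810000/57121*(+1) + 4272489/228484*(-1) = -9/4 (each basis 2-blade squares to minus the product of its generators' squares); cross terms between blades sharing an index anticommute and cancel. So B^2 = -9/4.
Answer: rotation, certificate B^2 = -9/4. No conjugation can change B^2 = -9/4; the sign gives the class.


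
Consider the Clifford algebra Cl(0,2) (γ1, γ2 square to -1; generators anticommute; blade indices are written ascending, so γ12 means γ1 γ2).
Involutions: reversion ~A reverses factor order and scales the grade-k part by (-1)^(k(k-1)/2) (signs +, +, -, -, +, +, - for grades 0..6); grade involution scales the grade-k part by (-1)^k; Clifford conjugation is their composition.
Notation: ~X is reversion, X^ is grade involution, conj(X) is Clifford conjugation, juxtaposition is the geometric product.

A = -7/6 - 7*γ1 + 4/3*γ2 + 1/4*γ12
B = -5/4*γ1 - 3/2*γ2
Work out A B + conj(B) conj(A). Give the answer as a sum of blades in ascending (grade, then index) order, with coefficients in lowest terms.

first term: -27/4 + 11/6*γ1 + 23/16*γ2 + 73/6*γ12
second term: -27/4 - 11/6*γ1 - 23/16*γ2 - 73/6*γ12
Answer: -27/2


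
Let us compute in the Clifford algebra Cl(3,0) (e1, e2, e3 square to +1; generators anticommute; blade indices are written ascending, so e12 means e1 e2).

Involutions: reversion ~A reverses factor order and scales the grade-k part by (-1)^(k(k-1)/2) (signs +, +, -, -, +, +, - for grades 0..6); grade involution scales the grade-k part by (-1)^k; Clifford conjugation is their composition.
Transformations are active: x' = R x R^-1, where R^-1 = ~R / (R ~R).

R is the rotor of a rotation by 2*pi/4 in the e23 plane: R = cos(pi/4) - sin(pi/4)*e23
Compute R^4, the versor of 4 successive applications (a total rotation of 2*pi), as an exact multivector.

Because a rotor carries half the rotation angle, composing 4 copies of this e23-plane rotor multiplies the phase: 4*(pi/4) = pi, hence R^4 = cos(pi) - sin(pi)*e23.
cos(pi) = -1 and sin(pi) = 0, so R^4 = -1. The total rotation 2*pi is 1 full turn, so every vector returns to itself, yet the rotor is -1, on the OTHER sheet of the double cover (an odd number of 2*pi turns).
Answer: -1


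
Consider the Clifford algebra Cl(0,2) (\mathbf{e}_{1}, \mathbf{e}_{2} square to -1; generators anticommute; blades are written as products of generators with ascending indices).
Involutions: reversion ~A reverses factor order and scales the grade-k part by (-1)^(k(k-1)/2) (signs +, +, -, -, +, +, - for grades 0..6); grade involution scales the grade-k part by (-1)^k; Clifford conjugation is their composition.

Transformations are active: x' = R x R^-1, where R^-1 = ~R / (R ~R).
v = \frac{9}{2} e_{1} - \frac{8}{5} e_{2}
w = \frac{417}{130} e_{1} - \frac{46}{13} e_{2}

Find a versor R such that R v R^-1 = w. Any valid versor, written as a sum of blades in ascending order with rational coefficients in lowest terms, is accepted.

R = v + w = \frac{501}{65} e_{1} - \frac{334}{65} e_{2} works: the equal norms (-\frac{2281}{100}) guarantee its sandwich swaps v into w.
Answer: \frac{501}{65} e_{1} - \frac{334}{65} e_{2}


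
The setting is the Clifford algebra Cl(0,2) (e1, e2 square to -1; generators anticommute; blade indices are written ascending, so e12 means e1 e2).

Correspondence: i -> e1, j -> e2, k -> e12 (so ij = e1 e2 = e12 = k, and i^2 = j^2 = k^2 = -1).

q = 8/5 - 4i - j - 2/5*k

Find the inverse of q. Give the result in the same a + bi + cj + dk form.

In blades: q = 8/5 - 4*e1 - e2 - 2/5*e12.
With qbar = 8/5 + 4*e1 + e2 + 2/5*e12 (scalar fixed, mapped units negated), q qbar = 493/25 (the sum of squared coefficients), so q^-1 = qbar / (493/25) = 40/493 + 100/493*e1 + 25/493*e2 + 10/493*e12; translating back:
Answer: 40/493 + 100/493*i + 25/493*j + 10/493*k


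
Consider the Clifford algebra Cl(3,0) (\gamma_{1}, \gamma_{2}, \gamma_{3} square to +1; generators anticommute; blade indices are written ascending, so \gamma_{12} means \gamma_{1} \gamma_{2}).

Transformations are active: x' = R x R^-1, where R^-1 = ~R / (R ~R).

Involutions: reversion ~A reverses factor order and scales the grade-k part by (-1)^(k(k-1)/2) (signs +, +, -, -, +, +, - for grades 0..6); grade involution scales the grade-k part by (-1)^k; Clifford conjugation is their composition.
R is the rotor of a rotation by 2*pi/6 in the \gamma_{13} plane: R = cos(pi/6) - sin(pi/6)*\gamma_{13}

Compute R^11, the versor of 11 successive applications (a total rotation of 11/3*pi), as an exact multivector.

The rotor phase is half the rotation angle and phases add under composition, so 11 steps in the \gamma_{13} plane accumulate phase 11*(pi/6) = \frac{11 \pi}{6}: R^11 = cos(\frac{11 \pi}{6}) - sin(\frac{11 \pi}{6})*\gamma_{13}.
cos(\frac{11 \pi}{6}) = \frac{\sqrt{3}}{2} and sin(\frac{11 \pi}{6}) = - \frac{1}{2}, so R^11 = \frac{\sqrt{3}}{2} + \frac{1}{2} \gamma_{13}. The net rotation is 5/3*pi (after discarding 1 full turn, each of which contributes a factor -1 to the rotor); the rotor keeps the half-angle phase exactly.
Answer: \frac{\sqrt{3}}{2} + \frac{1}{2} \gamma_{13}


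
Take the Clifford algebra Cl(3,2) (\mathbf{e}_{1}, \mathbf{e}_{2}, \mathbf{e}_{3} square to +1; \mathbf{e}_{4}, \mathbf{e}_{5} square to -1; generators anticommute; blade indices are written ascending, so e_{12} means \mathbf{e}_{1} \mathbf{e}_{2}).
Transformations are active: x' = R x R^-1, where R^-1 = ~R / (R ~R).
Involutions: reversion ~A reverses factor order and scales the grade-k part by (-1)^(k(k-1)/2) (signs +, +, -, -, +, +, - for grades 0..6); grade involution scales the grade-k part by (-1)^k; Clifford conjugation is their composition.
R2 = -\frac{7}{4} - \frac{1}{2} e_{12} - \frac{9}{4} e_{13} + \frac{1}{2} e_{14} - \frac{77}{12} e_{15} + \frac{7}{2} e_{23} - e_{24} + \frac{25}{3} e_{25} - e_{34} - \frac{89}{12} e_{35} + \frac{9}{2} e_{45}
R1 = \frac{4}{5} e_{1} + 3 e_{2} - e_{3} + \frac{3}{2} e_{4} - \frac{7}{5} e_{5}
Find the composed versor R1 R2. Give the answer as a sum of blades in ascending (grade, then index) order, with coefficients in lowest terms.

Distribute over the terms of R1 (each basis-blade product reordered to ascending indices, repeated generators contracted through their squares):
(\frac{4}{5} e_{1}) R2 = -\frac{7}{5} e_{1} - \frac{2}{5} e_{2} - \frac{9}{5} e_{3} + \frac{2}{5} e_{4} - \frac{77}{15} e_{5} + \frac{14}{5} e_{123} - \frac{4}{5} e_{124} + \frac{20}{3} e_{125} - \frac{4}{5} e_{134} - \frac{89}{15} e_{135} + \frac{18}{5} e_{145}
(3 e_{2}) R2 = \frac{3}{2} e_{1} - \frac{21}{4} e_{2} + \frac{21}{2} e_{3} - 3 e_{4} + 25 e_{5} + \frac{27}{4} e_{123} - \frac{3}{2} e_{124} + \frac{77}{4} e_{125} - 3 e_{234} - \frac{89}{4} e_{235} + \frac{27}{2} e_{245}
(-e_{3}) R2 = -\frac{9}{4} e_{1} + \frac{7}{2} e_{2} + \frac{7}{4} e_{3} + e_{4} + \frac{89}{12} e_{5} + \frac{1}{2} e_{123} + \frac{1}{2} e_{134} - \frac{77}{12} e_{135} - e_{234} + \frac{25}{3} e_{235} - \frac{9}{2} e_{345}
(\frac{3}{2} e_{4}) R2 = \frac{3}{4} e_{1} - \frac{3}{2} e_{2} - \frac{3}{2} e_{3} - \frac{21}{8} e_{4} - \frac{27}{4} e_{5} - \frac{3}{4} e_{124} - \frac{27}{8} e_{134} + \frac{77}{8} e_{145} + \frac{21}{4} e_{234} - \frac{25}{2} e_{245} + \frac{89}{8} e_{345}
(-\frac{7}{5} e_{5}) R2 = \frac{539}{60} e_{1} - \frac{35}{3} e_{2} + \frac{623}{60} e_{3} - \frac{63}{10} e_{4} + \frac{49}{20} e_{5} + \frac{7}{10} e_{125} + \frac{63}{20} e_{135} - \frac{7}{10} e_{145} - \frac{49}{10} e_{235} + \frac{7}{5} e_{245} + \frac{7}{5} e_{345}
Summing the partial products and collecting blades:
Answer: \frac{91}{12} e_{1} - \frac{919}{60} e_{2} + \frac{58}{3} e_{3} - \frac{421}{40} e_{4} + \frac{1379}{60} e_{5} + \frac{201}{20} e_{123} - \frac{61}{20} e_{124} + \frac{1597}{60} e_{125} - \frac{147}{40} e_{134} - \frac{46}{5} e_{135} + \frac{501}{40} e_{145} + \frac{5}{4} e_{234} - \frac{1129}{60} e_{235} + \frac{12}{5} e_{245} + \frac{321}{40} e_{345}


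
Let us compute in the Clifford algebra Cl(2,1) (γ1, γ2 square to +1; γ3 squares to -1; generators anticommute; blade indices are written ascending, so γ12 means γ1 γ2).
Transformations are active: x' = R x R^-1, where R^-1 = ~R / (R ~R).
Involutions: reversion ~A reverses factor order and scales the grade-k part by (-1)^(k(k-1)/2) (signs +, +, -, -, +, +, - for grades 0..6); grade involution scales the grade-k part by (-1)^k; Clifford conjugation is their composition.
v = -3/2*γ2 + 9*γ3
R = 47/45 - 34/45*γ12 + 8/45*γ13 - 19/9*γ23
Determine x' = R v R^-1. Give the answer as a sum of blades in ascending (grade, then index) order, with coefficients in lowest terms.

~R = 47/45 + 34/45*γ12 - 8/45*γ13 + 19/9*γ23, and R ~R = -212/75, so R^-1 = ~R / (-212/75).
R v = -7/15*γ1 + 523/30*γ2 + 187/30*γ3 - 98/15*γ123
Answer: 1071/106*γ1 - 2239/212*γ2 - 3625/212*γ3


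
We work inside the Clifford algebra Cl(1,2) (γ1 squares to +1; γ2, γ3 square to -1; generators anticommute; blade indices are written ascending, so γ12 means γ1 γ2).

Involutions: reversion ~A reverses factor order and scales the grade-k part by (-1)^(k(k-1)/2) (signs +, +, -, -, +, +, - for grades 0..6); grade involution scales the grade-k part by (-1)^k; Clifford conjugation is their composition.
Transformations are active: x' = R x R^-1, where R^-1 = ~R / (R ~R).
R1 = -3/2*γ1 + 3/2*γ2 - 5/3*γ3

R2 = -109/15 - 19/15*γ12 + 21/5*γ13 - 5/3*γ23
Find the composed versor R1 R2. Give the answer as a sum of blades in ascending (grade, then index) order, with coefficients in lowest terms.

Distribute over the terms of R1 (each basis-blade product reordered to ascending indices, repeated generators contracted through their squares):
(-3/2*γ1) R2 = 109/10*γ1 + 19/10*γ2 - 63/10*γ3 + 5/2*γ123
(3/2*γ2) R2 = -19/10*γ1 - 109/10*γ2 + 5/2*γ3 - 63/10*γ123
(-5/3*γ3) R2 = -7*γ1 + 25/9*γ2 + 109/9*γ3 + 19/9*γ123
Summing the partial products and collecting blades:
Answer: 2*γ1 - 56/9*γ2 + 374/45*γ3 - 76/45*γ123


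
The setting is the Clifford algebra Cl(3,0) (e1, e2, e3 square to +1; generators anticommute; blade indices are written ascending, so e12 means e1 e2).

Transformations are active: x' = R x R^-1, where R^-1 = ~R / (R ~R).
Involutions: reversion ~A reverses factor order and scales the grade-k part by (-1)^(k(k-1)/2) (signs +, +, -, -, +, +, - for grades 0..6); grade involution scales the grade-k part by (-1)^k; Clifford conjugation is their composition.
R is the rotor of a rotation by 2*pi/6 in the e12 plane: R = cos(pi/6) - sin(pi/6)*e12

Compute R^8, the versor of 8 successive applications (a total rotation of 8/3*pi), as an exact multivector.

The rotor phase is half the rotation angle and phases add under composition, so 8 steps in the e12 plane accumulate phase 8*(pi/6) = 4*pi/3: R^8 = cos(4*pi/3) - sin(4*pi/3)*e12.
cos(4*pi/3) = -1/2 and sin(4*pi/3) = -sqrt(3)/2, so R^8 = -1/2 + sqrt(3)/2*e12. The net rotation is 2/3*pi (after discarding 1 full turn, each of which contributes a factor -1 to the rotor); the rotor keeps the half-angle phase exactly.
Answer: -1/2 + sqrt(3)/2*e12


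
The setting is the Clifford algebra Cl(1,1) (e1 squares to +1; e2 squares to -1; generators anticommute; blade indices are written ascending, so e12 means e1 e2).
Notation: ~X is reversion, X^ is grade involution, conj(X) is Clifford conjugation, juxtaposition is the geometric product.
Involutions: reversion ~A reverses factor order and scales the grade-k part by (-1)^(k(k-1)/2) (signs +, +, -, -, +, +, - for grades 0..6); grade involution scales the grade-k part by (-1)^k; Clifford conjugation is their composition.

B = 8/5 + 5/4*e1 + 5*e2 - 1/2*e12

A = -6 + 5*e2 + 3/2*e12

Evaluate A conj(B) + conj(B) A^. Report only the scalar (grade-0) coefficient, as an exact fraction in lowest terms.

first term: 323/20 + 35/2*e1 + 319/8*e2 + 113/20*e12
second term: -677/20 + 5/2*e1 + 161/8*e2 + 113/20*e12
Answer: -177/10


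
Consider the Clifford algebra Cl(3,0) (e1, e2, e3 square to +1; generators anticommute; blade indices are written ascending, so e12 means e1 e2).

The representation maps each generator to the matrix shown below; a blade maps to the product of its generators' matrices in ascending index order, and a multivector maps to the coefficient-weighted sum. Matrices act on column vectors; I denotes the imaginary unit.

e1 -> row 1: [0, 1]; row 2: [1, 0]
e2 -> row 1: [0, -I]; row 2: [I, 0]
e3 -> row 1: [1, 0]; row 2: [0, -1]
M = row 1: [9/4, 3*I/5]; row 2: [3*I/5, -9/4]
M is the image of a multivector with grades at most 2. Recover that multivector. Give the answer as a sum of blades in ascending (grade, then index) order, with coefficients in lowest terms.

Method: 1, rho(e1), rho(e2), rho(e3) form a trace-orthogonal basis of the 2x2 complex matrices (tr(X Y) = 2 if X = Y, else 0), so M = m0*1 + m1*rho(e1) + m2*rho(e2) + m3*rho(e3) with m0 = tr(M)/2 = 0, m1 = tr(M rho(e1))/2 = 3*I/5, m2 = tr(M rho(e2))/2 = 0, m3 = tr(M rho(e3))/2 = 9/4.
Multiplying table entries, the bivector images are rho(e12) = I*rho(e3), rho(e13) = -I*rho(e2), rho(e23) = I*rho(e1); with real blade coefficients the real parts of m0..m3 are the coefficients of 1, e1, e2, e3 and the imaginary parts give the bivectors (e23: Im m1, e13: -Im m2, e12: Im m3).
Answer: 9/4*e3 + 3/5*e23


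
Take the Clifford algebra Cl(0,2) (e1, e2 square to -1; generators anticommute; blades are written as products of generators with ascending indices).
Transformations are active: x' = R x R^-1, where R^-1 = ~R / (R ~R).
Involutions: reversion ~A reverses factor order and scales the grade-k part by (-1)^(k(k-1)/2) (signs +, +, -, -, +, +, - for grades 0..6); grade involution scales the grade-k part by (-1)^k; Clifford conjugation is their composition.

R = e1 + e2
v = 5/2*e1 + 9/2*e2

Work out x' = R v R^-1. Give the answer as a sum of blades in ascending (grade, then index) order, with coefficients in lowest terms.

~R = e1 + e2, and R ~R = -2, so R^-1 = ~R / (-2).
R v = -7 + 2*e1 e2
Answer: 9/2*e1 + 5/2*e2


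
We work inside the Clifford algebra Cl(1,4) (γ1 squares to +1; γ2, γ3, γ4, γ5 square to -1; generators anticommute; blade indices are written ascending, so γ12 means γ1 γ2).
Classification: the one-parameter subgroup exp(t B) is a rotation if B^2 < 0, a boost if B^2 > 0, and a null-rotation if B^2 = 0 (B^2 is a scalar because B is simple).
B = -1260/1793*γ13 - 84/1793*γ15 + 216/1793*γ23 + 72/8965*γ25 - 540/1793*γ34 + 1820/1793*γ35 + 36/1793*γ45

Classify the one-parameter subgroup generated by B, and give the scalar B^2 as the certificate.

B^2 term by term: the squares give (-1260/1793)^2*(γ13)^2 + (-84/1793)^2*(γ15)^2 + (216/1793)^2*(γ23)^2 + (72/8965)^2*(γ25)^2 + (-540/1793)^2*(γ34)^2 + (1820/1793)^2*(γ35)^2 + (36/1793)^2*(γ45)^2 = 1587600/3214849*(+1) + 7056/3214849*(+1) + 46656/3214849*(-1) + 5184/80371225*(-1) + 291600/3214849*(-1) + 3312400/3214849*(-1) + 1296/3214849*(-1) = -16/25 (each basis 2-blade squares to minus the product of its generators' squares); cross terms between blades sharing an index anticommute and cancel; the commuting (index-disjoint) pairs give grade-4 terms 2*c*c'*(blade product), which cancel blade by blade — γ1235: 36288/3214849 - 36288/3214849 = 0; γ1345: -90720/3214849 + 90720/3214849 = 0; γ2345: 15552/3214849 - 15552/3214849 = 0 — confirming B is simple. So B^2 = -16/25.
Answer: rotation, certificate B^2 = -16/25. The scalar -16/25 is the complete invariant here: its sign names the subgroup type.


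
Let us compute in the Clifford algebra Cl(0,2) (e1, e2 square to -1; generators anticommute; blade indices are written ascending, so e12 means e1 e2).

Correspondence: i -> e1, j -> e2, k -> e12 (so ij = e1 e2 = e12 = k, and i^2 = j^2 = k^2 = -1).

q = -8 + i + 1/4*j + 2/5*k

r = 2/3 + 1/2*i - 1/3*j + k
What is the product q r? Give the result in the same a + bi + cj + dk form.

In blades: q = -8 + e1 + 1/4*e2 + 2/5*e12, r = 2/3 + 1/2*e1 - 1/3*e2 + e12.
Distribute q over r term by term (generator squares from the signature, products reordered to ascending indices): (-8)*r = -16/3 - 4*e1 + 8/3*e2 - 8*e12; (e1)*r = -1/2 + 2/3*e1 - e2 - 1/3*e12; (1/4*e2)*r = 1/12 + 1/4*e1 + 1/6*e2 - 1/8*e12; (2/5*e12)*r = -2/5 + 2/15*e1 + 1/5*e2 + 4/15*e12.
Sum: -123/20 - 59/20*e1 + 61/30*e2 - 983/120*e12; translating back through the correspondence:
Answer: -123/20 - 59/20*i + 61/30*j - 983/120*k
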